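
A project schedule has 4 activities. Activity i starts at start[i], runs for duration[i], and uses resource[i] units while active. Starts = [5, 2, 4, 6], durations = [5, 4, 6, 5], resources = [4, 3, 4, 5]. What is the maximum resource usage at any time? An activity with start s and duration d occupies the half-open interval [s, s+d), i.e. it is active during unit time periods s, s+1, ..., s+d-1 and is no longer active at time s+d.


Each activity i is active on [start_i, start_i + duration_i).
Compute total resource usage per time slot:
  t=0: active resources = [], total = 0
  t=1: active resources = [], total = 0
  t=2: active resources = [3], total = 3
  t=3: active resources = [3], total = 3
  t=4: active resources = [3, 4], total = 7
  t=5: active resources = [4, 3, 4], total = 11
  t=6: active resources = [4, 4, 5], total = 13
  t=7: active resources = [4, 4, 5], total = 13
  t=8: active resources = [4, 4, 5], total = 13
  t=9: active resources = [4, 4, 5], total = 13
  t=10: active resources = [5], total = 5
Peak resource demand = 13

13


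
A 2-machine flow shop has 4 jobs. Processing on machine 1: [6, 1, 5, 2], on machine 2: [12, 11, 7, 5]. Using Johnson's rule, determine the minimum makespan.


Apply Johnson's rule:
  Group 1 (a <= b): [(2, 1, 11), (4, 2, 5), (3, 5, 7), (1, 6, 12)]
  Group 2 (a > b): []
Optimal job order: [2, 4, 3, 1]
Schedule:
  Job 2: M1 done at 1, M2 done at 12
  Job 4: M1 done at 3, M2 done at 17
  Job 3: M1 done at 8, M2 done at 24
  Job 1: M1 done at 14, M2 done at 36
Makespan = 36

36


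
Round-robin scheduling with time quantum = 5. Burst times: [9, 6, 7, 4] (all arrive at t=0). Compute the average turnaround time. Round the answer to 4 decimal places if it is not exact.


Time quantum = 5
Execution trace:
  J1 runs 5 units, time = 5
  J2 runs 5 units, time = 10
  J3 runs 5 units, time = 15
  J4 runs 4 units, time = 19
  J1 runs 4 units, time = 23
  J2 runs 1 units, time = 24
  J3 runs 2 units, time = 26
Finish times: [23, 24, 26, 19]
Average turnaround = 92/4 = 23.0

23.0


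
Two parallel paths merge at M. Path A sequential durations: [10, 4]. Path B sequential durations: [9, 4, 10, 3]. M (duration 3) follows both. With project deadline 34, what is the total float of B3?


Forward pass: ES(B3) = sum of predecessors on chain B = 13
EF = ES + duration = 13 + 10 = 23
Backward pass: LF(M) = deadline = 34; LS(M) = 34 - 3 = 31
LF(B3) = LS(M) - sum(successors on chain B) = 31 - 3 = 28
LS = LF - duration = 28 - 10 = 18
Total float = LS - ES = 18 - 13 = 5

5


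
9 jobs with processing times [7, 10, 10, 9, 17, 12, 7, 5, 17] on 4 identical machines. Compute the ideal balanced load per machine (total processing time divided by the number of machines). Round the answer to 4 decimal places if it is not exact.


Total processing time = 7 + 10 + 10 + 9 + 17 + 12 + 7 + 5 + 17 = 94
Number of machines = 4
Ideal balanced load = 94 / 4 = 23.5

23.5


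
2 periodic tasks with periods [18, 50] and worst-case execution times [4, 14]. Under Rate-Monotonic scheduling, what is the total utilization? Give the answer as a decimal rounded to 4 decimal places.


Compute individual utilizations (exact fractions):
  Task 1: C/T = 4/18 = 2/9 (approx. 0.2222)
  Task 2: C/T = 14/50 = 7/25 (approx. 0.28)
Total utilization U = 2/9 + 7/25 = 113/225
Rounded to 4 decimal places: U = 0.5022
RM (Liu & Layland) bound for 2 tasks = 0.828427; compare with U = 113/225 (approx. 0.502222)
U <= bound, so schedulable by RM sufficient condition.

0.5022


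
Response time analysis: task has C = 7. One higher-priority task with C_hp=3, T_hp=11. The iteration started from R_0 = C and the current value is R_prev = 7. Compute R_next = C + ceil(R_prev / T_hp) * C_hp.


R_next = C + ceil(R_prev / T_hp) * C_hp
ceil(7 / 11) = ceil(0.6364) = 1
Interference = 1 * 3 = 3
R_next = 7 + 3 = 10

10


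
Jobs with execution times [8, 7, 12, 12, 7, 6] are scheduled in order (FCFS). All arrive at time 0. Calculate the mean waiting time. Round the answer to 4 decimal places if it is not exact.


FCFS order (as given): [8, 7, 12, 12, 7, 6]
Waiting times:
  Job 1: wait = 0
  Job 2: wait = 8
  Job 3: wait = 15
  Job 4: wait = 27
  Job 5: wait = 39
  Job 6: wait = 46
Sum of waiting times = 135
Average waiting time = 135/6 = 22.5

22.5


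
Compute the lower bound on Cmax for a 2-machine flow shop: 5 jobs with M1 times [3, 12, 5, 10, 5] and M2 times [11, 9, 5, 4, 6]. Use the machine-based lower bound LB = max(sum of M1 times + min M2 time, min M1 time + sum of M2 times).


LB1 = sum(M1 times) + min(M2 times) = 35 + 4 = 39
LB2 = min(M1 times) + sum(M2 times) = 3 + 35 = 38
Lower bound = max(LB1, LB2) = max(39, 38) = 39

39


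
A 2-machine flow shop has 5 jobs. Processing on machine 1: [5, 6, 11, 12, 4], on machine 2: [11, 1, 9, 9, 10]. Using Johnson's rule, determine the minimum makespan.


Apply Johnson's rule:
  Group 1 (a <= b): [(5, 4, 10), (1, 5, 11)]
  Group 2 (a > b): [(3, 11, 9), (4, 12, 9), (2, 6, 1)]
Optimal job order: [5, 1, 3, 4, 2]
Schedule:
  Job 5: M1 done at 4, M2 done at 14
  Job 1: M1 done at 9, M2 done at 25
  Job 3: M1 done at 20, M2 done at 34
  Job 4: M1 done at 32, M2 done at 43
  Job 2: M1 done at 38, M2 done at 44
Makespan = 44

44


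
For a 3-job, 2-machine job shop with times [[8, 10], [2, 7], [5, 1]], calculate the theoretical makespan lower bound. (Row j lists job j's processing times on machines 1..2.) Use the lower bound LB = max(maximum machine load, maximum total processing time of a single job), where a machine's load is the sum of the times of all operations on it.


Machine loads:
  Machine 1: 8 + 2 + 5 = 15
  Machine 2: 10 + 7 + 1 = 18
Max machine load = 18
Job totals:
  Job 1: 18
  Job 2: 9
  Job 3: 6
Max job total = 18
Lower bound = max(18, 18) = 18

18


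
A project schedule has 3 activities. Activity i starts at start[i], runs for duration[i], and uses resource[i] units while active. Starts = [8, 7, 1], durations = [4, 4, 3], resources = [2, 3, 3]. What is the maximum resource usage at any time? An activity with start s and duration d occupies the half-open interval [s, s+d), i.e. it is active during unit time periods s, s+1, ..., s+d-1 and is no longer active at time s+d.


Each activity i is active on [start_i, start_i + duration_i).
Compute total resource usage per time slot:
  t=0: active resources = [], total = 0
  t=1: active resources = [3], total = 3
  t=2: active resources = [3], total = 3
  t=3: active resources = [3], total = 3
  t=4: active resources = [], total = 0
  t=5: active resources = [], total = 0
  t=6: active resources = [], total = 0
  t=7: active resources = [3], total = 3
  t=8: active resources = [2, 3], total = 5
  t=9: active resources = [2, 3], total = 5
  t=10: active resources = [2, 3], total = 5
  t=11: active resources = [2], total = 2
Peak resource demand = 5

5


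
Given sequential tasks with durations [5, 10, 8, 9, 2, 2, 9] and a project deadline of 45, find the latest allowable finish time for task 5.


LF(activity 5) = deadline - sum of successor durations
Successors: activities 6 through 7 with durations [2, 9]
Sum of successor durations = 11
LF = 45 - 11 = 34

34


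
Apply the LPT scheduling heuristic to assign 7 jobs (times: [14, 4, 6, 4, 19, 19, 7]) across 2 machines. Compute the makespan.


Sort jobs in decreasing order (LPT): [19, 19, 14, 7, 6, 4, 4]
Assign each job to the least loaded machine:
  Machine 1: jobs [19, 14, 4], load = 37
  Machine 2: jobs [19, 7, 6, 4], load = 36
Makespan = max load = 37

37


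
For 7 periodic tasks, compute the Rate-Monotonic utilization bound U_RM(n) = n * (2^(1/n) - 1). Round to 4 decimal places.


Compute 2^(1/7) = 1.1040895137
Subtract 1: 1.1040895137 - 1 = 0.1040895137
Multiply by n: 7 * 0.1040895137 = 0.7286265959
Round to 4 dp: 0.7286

0.7286


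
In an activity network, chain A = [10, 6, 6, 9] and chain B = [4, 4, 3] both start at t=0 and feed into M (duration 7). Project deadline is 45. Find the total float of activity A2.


Forward pass: ES(A2) = sum of predecessors on chain A = 10
EF = ES + duration = 10 + 6 = 16
Backward pass: LF(M) = deadline = 45; LS(M) = 45 - 7 = 38
LF(A2) = LS(M) - sum(successors on chain A) = 38 - 15 = 23
LS = LF - duration = 23 - 6 = 17
Total float = LS - ES = 17 - 10 = 7

7


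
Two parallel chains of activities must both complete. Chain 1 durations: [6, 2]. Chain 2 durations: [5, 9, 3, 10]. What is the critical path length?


Path A total = 6 + 2 = 8
Path B total = 5 + 9 + 3 + 10 = 27
Critical path = longest path = max(8, 27) = 27

27


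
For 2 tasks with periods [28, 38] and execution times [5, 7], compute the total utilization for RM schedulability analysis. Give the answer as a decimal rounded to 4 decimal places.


Compute individual utilizations (exact fractions):
  Task 1: C/T = 5/28 (approx. 0.1786)
  Task 2: C/T = 7/38 (approx. 0.1842)
Total utilization U = 5/28 + 7/38 = 193/532
Rounded to 4 decimal places: U = 0.3628
RM (Liu & Layland) bound for 2 tasks = 0.828427; compare with U = 193/532 (approx. 0.362782)
U <= bound, so schedulable by RM sufficient condition.

0.3628


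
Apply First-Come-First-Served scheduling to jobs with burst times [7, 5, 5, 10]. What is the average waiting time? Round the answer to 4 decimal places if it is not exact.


FCFS order (as given): [7, 5, 5, 10]
Waiting times:
  Job 1: wait = 0
  Job 2: wait = 7
  Job 3: wait = 12
  Job 4: wait = 17
Sum of waiting times = 36
Average waiting time = 36/4 = 9.0

9.0


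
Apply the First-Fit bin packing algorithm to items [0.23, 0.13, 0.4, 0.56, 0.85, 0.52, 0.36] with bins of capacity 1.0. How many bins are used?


Place items sequentially using First-Fit:
  Item 0.23 -> new Bin 1
  Item 0.13 -> Bin 1 (now 0.36)
  Item 0.4 -> Bin 1 (now 0.76)
  Item 0.56 -> new Bin 2
  Item 0.85 -> new Bin 3
  Item 0.52 -> new Bin 4
  Item 0.36 -> Bin 2 (now 0.92)
Total bins used = 4

4


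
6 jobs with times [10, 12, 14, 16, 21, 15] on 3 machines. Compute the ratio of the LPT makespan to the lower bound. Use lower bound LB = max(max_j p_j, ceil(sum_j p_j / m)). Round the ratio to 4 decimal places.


LPT order: [21, 16, 15, 14, 12, 10]
Machine loads after assignment: [31, 28, 29]
LPT makespan = 31
Lower bound = max(max_job, ceil(total/3)) = max(21, 30) = 30
Ratio = 31 / 30 = 1.0333

1.0333


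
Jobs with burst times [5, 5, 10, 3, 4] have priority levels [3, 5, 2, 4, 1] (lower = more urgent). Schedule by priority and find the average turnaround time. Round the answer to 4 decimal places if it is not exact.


Sort by priority (ascending = highest first):
Order: [(1, 4), (2, 10), (3, 5), (4, 3), (5, 5)]
Completion times:
  Priority 1, burst=4, C=4
  Priority 2, burst=10, C=14
  Priority 3, burst=5, C=19
  Priority 4, burst=3, C=22
  Priority 5, burst=5, C=27
Average turnaround = 86/5 = 17.2

17.2


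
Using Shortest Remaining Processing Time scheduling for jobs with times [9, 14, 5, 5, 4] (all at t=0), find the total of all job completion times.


Since all jobs arrive at t=0, SRPT equals SPT ordering.
SPT order: [4, 5, 5, 9, 14]
Completion times:
  Job 1: p=4, C=4
  Job 2: p=5, C=9
  Job 3: p=5, C=14
  Job 4: p=9, C=23
  Job 5: p=14, C=37
Total completion time = 4 + 9 + 14 + 23 + 37 = 87

87


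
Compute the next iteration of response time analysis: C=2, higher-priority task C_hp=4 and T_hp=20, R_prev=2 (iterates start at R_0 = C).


R_next = C + ceil(R_prev / T_hp) * C_hp
ceil(2 / 20) = ceil(0.1) = 1
Interference = 1 * 4 = 4
R_next = 2 + 4 = 6

6


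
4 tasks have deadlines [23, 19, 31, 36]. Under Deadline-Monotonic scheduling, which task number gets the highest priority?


Sort tasks by relative deadline (ascending):
  Task 2: deadline = 19
  Task 1: deadline = 23
  Task 3: deadline = 31
  Task 4: deadline = 36
Priority order (highest first): [2, 1, 3, 4]
Highest priority task = 2

2


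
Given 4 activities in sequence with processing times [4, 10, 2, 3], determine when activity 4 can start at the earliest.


Activity 4 starts after activities 1 through 3 complete.
Predecessor durations: [4, 10, 2]
ES = 4 + 10 + 2 = 16

16


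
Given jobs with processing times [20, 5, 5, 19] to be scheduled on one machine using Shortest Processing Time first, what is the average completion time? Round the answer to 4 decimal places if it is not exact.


Sort jobs by processing time (SPT order): [5, 5, 19, 20]
Compute completion times sequentially:
  Job 1: processing = 5, completes at 5
  Job 2: processing = 5, completes at 10
  Job 3: processing = 19, completes at 29
  Job 4: processing = 20, completes at 49
Sum of completion times = 93
Average completion time = 93/4 = 23.25

23.25


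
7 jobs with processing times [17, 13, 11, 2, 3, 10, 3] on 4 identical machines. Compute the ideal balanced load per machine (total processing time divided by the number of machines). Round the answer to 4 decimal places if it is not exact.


Total processing time = 17 + 13 + 11 + 2 + 3 + 10 + 3 = 59
Number of machines = 4
Ideal balanced load = 59 / 4 = 14.75

14.75


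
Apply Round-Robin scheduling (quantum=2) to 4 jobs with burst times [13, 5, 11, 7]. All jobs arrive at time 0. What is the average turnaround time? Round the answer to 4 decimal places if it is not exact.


Time quantum = 2
Execution trace:
  J1 runs 2 units, time = 2
  J2 runs 2 units, time = 4
  J3 runs 2 units, time = 6
  J4 runs 2 units, time = 8
  J1 runs 2 units, time = 10
  J2 runs 2 units, time = 12
  J3 runs 2 units, time = 14
  J4 runs 2 units, time = 16
  J1 runs 2 units, time = 18
  J2 runs 1 units, time = 19
  J3 runs 2 units, time = 21
  J4 runs 2 units, time = 23
  J1 runs 2 units, time = 25
  J3 runs 2 units, time = 27
  J4 runs 1 units, time = 28
  J1 runs 2 units, time = 30
  J3 runs 2 units, time = 32
  J1 runs 2 units, time = 34
  J3 runs 1 units, time = 35
  J1 runs 1 units, time = 36
Finish times: [36, 19, 35, 28]
Average turnaround = 118/4 = 29.5

29.5


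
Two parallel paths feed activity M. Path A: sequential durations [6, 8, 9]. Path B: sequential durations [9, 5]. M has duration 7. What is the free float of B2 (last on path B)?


ES(B2) = sum of predecessors on chain B = 9
EF(B2) = ES + duration = 9 + 5 = 14
Successor of B2 is M. ES(M) = max(sum(A), sum(B)) = max(23, 14) = 23
Free float = ES(successor) - EF(current) = 23 - 14 = 9

9


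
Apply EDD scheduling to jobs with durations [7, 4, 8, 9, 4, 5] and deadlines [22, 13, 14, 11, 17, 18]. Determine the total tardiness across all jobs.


Sort by due date (EDD order): [(9, 11), (4, 13), (8, 14), (4, 17), (5, 18), (7, 22)]
Compute completion times and tardiness:
  Job 1: p=9, d=11, C=9, tardiness=max(0,9-11)=0
  Job 2: p=4, d=13, C=13, tardiness=max(0,13-13)=0
  Job 3: p=8, d=14, C=21, tardiness=max(0,21-14)=7
  Job 4: p=4, d=17, C=25, tardiness=max(0,25-17)=8
  Job 5: p=5, d=18, C=30, tardiness=max(0,30-18)=12
  Job 6: p=7, d=22, C=37, tardiness=max(0,37-22)=15
Total tardiness = 42

42


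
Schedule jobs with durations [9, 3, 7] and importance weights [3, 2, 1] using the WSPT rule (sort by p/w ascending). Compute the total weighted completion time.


Compute p/w ratios and sort ascending (WSPT): [(3, 2), (9, 3), (7, 1)]
Compute weighted completion times:
  Job (p=3,w=2): C=3, w*C=2*3=6
  Job (p=9,w=3): C=12, w*C=3*12=36
  Job (p=7,w=1): C=19, w*C=1*19=19
Total weighted completion time = 61

61


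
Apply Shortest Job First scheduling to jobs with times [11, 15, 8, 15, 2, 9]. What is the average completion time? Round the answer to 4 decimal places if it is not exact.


SJF order (ascending): [2, 8, 9, 11, 15, 15]
Completion times:
  Job 1: burst=2, C=2
  Job 2: burst=8, C=10
  Job 3: burst=9, C=19
  Job 4: burst=11, C=30
  Job 5: burst=15, C=45
  Job 6: burst=15, C=60
Average completion = 166/6 = 27.6667

27.6667


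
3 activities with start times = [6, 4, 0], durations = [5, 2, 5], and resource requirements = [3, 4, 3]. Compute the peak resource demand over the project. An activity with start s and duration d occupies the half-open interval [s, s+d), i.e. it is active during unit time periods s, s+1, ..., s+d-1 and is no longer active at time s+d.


Each activity i is active on [start_i, start_i + duration_i).
Compute total resource usage per time slot:
  t=0: active resources = [3], total = 3
  t=1: active resources = [3], total = 3
  t=2: active resources = [3], total = 3
  t=3: active resources = [3], total = 3
  t=4: active resources = [4, 3], total = 7
  t=5: active resources = [4], total = 4
  t=6: active resources = [3], total = 3
  t=7: active resources = [3], total = 3
  t=8: active resources = [3], total = 3
  t=9: active resources = [3], total = 3
  t=10: active resources = [3], total = 3
Peak resource demand = 7

7


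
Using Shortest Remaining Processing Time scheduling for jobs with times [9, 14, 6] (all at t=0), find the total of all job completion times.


Since all jobs arrive at t=0, SRPT equals SPT ordering.
SPT order: [6, 9, 14]
Completion times:
  Job 1: p=6, C=6
  Job 2: p=9, C=15
  Job 3: p=14, C=29
Total completion time = 6 + 15 + 29 = 50

50


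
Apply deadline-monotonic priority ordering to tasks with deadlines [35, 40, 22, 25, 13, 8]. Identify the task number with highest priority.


Sort tasks by relative deadline (ascending):
  Task 6: deadline = 8
  Task 5: deadline = 13
  Task 3: deadline = 22
  Task 4: deadline = 25
  Task 1: deadline = 35
  Task 2: deadline = 40
Priority order (highest first): [6, 5, 3, 4, 1, 2]
Highest priority task = 6

6


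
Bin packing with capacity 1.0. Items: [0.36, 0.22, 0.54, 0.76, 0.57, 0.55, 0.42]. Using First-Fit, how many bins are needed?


Place items sequentially using First-Fit:
  Item 0.36 -> new Bin 1
  Item 0.22 -> Bin 1 (now 0.58)
  Item 0.54 -> new Bin 2
  Item 0.76 -> new Bin 3
  Item 0.57 -> new Bin 4
  Item 0.55 -> new Bin 5
  Item 0.42 -> Bin 1 (now 1.0)
Total bins used = 5

5


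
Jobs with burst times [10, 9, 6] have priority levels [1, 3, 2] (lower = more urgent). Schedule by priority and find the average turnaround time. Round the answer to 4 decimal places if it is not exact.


Sort by priority (ascending = highest first):
Order: [(1, 10), (2, 6), (3, 9)]
Completion times:
  Priority 1, burst=10, C=10
  Priority 2, burst=6, C=16
  Priority 3, burst=9, C=25
Average turnaround = 51/3 = 17.0

17.0


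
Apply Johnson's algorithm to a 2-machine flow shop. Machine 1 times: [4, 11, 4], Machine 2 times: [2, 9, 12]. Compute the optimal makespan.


Apply Johnson's rule:
  Group 1 (a <= b): [(3, 4, 12)]
  Group 2 (a > b): [(2, 11, 9), (1, 4, 2)]
Optimal job order: [3, 2, 1]
Schedule:
  Job 3: M1 done at 4, M2 done at 16
  Job 2: M1 done at 15, M2 done at 25
  Job 1: M1 done at 19, M2 done at 27
Makespan = 27

27


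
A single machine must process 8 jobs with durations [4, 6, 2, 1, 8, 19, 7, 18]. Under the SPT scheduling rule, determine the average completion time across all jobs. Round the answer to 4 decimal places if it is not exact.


Sort jobs by processing time (SPT order): [1, 2, 4, 6, 7, 8, 18, 19]
Compute completion times sequentially:
  Job 1: processing = 1, completes at 1
  Job 2: processing = 2, completes at 3
  Job 3: processing = 4, completes at 7
  Job 4: processing = 6, completes at 13
  Job 5: processing = 7, completes at 20
  Job 6: processing = 8, completes at 28
  Job 7: processing = 18, completes at 46
  Job 8: processing = 19, completes at 65
Sum of completion times = 183
Average completion time = 183/8 = 22.875

22.875


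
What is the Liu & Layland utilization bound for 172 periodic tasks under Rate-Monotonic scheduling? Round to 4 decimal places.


Compute 2^(1/172) = 1.0040380565
Subtract 1: 1.0040380565 - 1 = 0.0040380565
Multiply by n: 172 * 0.0040380565 = 0.6945457180
Round to 4 dp: 0.6945

0.6945


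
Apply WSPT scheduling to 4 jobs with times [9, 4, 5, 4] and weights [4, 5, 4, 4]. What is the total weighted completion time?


Compute p/w ratios and sort ascending (WSPT): [(4, 5), (4, 4), (5, 4), (9, 4)]
Compute weighted completion times:
  Job (p=4,w=5): C=4, w*C=5*4=20
  Job (p=4,w=4): C=8, w*C=4*8=32
  Job (p=5,w=4): C=13, w*C=4*13=52
  Job (p=9,w=4): C=22, w*C=4*22=88
Total weighted completion time = 192

192


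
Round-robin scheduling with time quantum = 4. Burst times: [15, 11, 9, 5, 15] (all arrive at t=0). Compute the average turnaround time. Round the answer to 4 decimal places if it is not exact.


Time quantum = 4
Execution trace:
  J1 runs 4 units, time = 4
  J2 runs 4 units, time = 8
  J3 runs 4 units, time = 12
  J4 runs 4 units, time = 16
  J5 runs 4 units, time = 20
  J1 runs 4 units, time = 24
  J2 runs 4 units, time = 28
  J3 runs 4 units, time = 32
  J4 runs 1 units, time = 33
  J5 runs 4 units, time = 37
  J1 runs 4 units, time = 41
  J2 runs 3 units, time = 44
  J3 runs 1 units, time = 45
  J5 runs 4 units, time = 49
  J1 runs 3 units, time = 52
  J5 runs 3 units, time = 55
Finish times: [52, 44, 45, 33, 55]
Average turnaround = 229/5 = 45.8

45.8


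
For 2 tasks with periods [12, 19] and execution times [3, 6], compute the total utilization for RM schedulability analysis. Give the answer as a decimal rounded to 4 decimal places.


Compute individual utilizations (exact fractions):
  Task 1: C/T = 3/12 = 1/4 (approx. 0.25)
  Task 2: C/T = 6/19 (approx. 0.3158)
Total utilization U = 1/4 + 6/19 = 43/76
Rounded to 4 decimal places: U = 0.5658
RM (Liu & Layland) bound for 2 tasks = 0.828427; compare with U = 43/76 (approx. 0.565789)
U <= bound, so schedulable by RM sufficient condition.

0.5658


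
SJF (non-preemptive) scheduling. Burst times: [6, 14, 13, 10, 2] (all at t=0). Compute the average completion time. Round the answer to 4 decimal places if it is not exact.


SJF order (ascending): [2, 6, 10, 13, 14]
Completion times:
  Job 1: burst=2, C=2
  Job 2: burst=6, C=8
  Job 3: burst=10, C=18
  Job 4: burst=13, C=31
  Job 5: burst=14, C=45
Average completion = 104/5 = 20.8

20.8


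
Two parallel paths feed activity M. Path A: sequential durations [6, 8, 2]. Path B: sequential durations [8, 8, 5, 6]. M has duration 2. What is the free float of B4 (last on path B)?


ES(B4) = sum of predecessors on chain B = 21
EF(B4) = ES + duration = 21 + 6 = 27
Successor of B4 is M. ES(M) = max(sum(A), sum(B)) = max(16, 27) = 27
Free float = ES(successor) - EF(current) = 27 - 27 = 0

0


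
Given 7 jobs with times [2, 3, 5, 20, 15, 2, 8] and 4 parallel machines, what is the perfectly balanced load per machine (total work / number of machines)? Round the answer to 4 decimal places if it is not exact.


Total processing time = 2 + 3 + 5 + 20 + 15 + 2 + 8 = 55
Number of machines = 4
Ideal balanced load = 55 / 4 = 13.75

13.75


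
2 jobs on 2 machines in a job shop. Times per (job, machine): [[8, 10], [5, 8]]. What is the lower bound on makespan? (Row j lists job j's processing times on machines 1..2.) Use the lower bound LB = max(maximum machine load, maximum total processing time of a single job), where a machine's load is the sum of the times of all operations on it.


Machine loads:
  Machine 1: 8 + 5 = 13
  Machine 2: 10 + 8 = 18
Max machine load = 18
Job totals:
  Job 1: 18
  Job 2: 13
Max job total = 18
Lower bound = max(18, 18) = 18

18


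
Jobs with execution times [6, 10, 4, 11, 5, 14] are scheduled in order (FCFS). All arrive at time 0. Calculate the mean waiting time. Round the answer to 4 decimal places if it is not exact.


FCFS order (as given): [6, 10, 4, 11, 5, 14]
Waiting times:
  Job 1: wait = 0
  Job 2: wait = 6
  Job 3: wait = 16
  Job 4: wait = 20
  Job 5: wait = 31
  Job 6: wait = 36
Sum of waiting times = 109
Average waiting time = 109/6 = 18.1667

18.1667


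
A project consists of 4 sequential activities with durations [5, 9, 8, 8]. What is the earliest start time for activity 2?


Activity 2 starts after activities 1 through 1 complete.
Predecessor durations: [5]
ES = 5 = 5

5


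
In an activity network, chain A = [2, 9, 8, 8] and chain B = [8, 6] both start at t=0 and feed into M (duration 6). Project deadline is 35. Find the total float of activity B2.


Forward pass: ES(B2) = sum of predecessors on chain B = 8
EF = ES + duration = 8 + 6 = 14
Backward pass: LF(M) = deadline = 35; LS(M) = 35 - 6 = 29
LF(B2) = LS(M) - sum(successors on chain B) = 29 - 0 = 29
LS = LF - duration = 29 - 6 = 23
Total float = LS - ES = 23 - 8 = 15

15


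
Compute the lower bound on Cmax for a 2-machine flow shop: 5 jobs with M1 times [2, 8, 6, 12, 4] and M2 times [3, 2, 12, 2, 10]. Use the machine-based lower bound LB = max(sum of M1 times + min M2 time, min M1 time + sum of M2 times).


LB1 = sum(M1 times) + min(M2 times) = 32 + 2 = 34
LB2 = min(M1 times) + sum(M2 times) = 2 + 29 = 31
Lower bound = max(LB1, LB2) = max(34, 31) = 34

34


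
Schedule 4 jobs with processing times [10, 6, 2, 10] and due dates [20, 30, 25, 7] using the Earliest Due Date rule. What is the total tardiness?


Sort by due date (EDD order): [(10, 7), (10, 20), (2, 25), (6, 30)]
Compute completion times and tardiness:
  Job 1: p=10, d=7, C=10, tardiness=max(0,10-7)=3
  Job 2: p=10, d=20, C=20, tardiness=max(0,20-20)=0
  Job 3: p=2, d=25, C=22, tardiness=max(0,22-25)=0
  Job 4: p=6, d=30, C=28, tardiness=max(0,28-30)=0
Total tardiness = 3

3


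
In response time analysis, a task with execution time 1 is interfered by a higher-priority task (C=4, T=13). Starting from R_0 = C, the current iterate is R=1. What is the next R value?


R_next = C + ceil(R_prev / T_hp) * C_hp
ceil(1 / 13) = ceil(0.0769) = 1
Interference = 1 * 4 = 4
R_next = 1 + 4 = 5

5


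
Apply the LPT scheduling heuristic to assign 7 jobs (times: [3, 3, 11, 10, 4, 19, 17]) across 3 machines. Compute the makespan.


Sort jobs in decreasing order (LPT): [19, 17, 11, 10, 4, 3, 3]
Assign each job to the least loaded machine:
  Machine 1: jobs [19, 3], load = 22
  Machine 2: jobs [17, 4, 3], load = 24
  Machine 3: jobs [11, 10], load = 21
Makespan = max load = 24

24


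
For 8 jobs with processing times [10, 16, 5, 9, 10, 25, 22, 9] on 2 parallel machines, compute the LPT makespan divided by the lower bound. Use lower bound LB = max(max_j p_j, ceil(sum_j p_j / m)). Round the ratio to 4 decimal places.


LPT order: [25, 22, 16, 10, 10, 9, 9, 5]
Machine loads after assignment: [54, 52]
LPT makespan = 54
Lower bound = max(max_job, ceil(total/2)) = max(25, 53) = 53
Ratio = 54 / 53 = 1.0189

1.0189


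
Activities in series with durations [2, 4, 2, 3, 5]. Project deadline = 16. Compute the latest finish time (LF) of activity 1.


LF(activity 1) = deadline - sum of successor durations
Successors: activities 2 through 5 with durations [4, 2, 3, 5]
Sum of successor durations = 14
LF = 16 - 14 = 2

2


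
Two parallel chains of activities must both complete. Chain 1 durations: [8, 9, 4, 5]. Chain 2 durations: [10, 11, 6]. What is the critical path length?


Path A total = 8 + 9 + 4 + 5 = 26
Path B total = 10 + 11 + 6 = 27
Critical path = longest path = max(26, 27) = 27

27


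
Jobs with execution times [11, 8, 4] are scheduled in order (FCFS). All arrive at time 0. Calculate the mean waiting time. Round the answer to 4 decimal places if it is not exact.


FCFS order (as given): [11, 8, 4]
Waiting times:
  Job 1: wait = 0
  Job 2: wait = 11
  Job 3: wait = 19
Sum of waiting times = 30
Average waiting time = 30/3 = 10.0

10.0


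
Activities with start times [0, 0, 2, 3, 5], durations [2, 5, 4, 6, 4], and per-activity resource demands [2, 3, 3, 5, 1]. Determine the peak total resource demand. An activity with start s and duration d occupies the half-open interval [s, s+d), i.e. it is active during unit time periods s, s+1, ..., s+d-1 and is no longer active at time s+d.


Each activity i is active on [start_i, start_i + duration_i).
Compute total resource usage per time slot:
  t=0: active resources = [2, 3], total = 5
  t=1: active resources = [2, 3], total = 5
  t=2: active resources = [3, 3], total = 6
  t=3: active resources = [3, 3, 5], total = 11
  t=4: active resources = [3, 3, 5], total = 11
  t=5: active resources = [3, 5, 1], total = 9
  t=6: active resources = [5, 1], total = 6
  t=7: active resources = [5, 1], total = 6
  t=8: active resources = [5, 1], total = 6
Peak resource demand = 11

11


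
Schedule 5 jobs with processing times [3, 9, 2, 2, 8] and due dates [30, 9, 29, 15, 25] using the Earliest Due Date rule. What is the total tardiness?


Sort by due date (EDD order): [(9, 9), (2, 15), (8, 25), (2, 29), (3, 30)]
Compute completion times and tardiness:
  Job 1: p=9, d=9, C=9, tardiness=max(0,9-9)=0
  Job 2: p=2, d=15, C=11, tardiness=max(0,11-15)=0
  Job 3: p=8, d=25, C=19, tardiness=max(0,19-25)=0
  Job 4: p=2, d=29, C=21, tardiness=max(0,21-29)=0
  Job 5: p=3, d=30, C=24, tardiness=max(0,24-30)=0
Total tardiness = 0

0


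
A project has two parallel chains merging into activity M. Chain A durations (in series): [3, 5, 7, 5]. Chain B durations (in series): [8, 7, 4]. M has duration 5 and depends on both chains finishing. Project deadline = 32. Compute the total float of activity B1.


Forward pass: ES(B1) = sum of predecessors on chain B = 0
EF = ES + duration = 0 + 8 = 8
Backward pass: LF(M) = deadline = 32; LS(M) = 32 - 5 = 27
LF(B1) = LS(M) - sum(successors on chain B) = 27 - 11 = 16
LS = LF - duration = 16 - 8 = 8
Total float = LS - ES = 8 - 0 = 8

8


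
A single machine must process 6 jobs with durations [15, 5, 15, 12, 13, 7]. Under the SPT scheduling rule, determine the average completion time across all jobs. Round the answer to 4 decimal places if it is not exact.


Sort jobs by processing time (SPT order): [5, 7, 12, 13, 15, 15]
Compute completion times sequentially:
  Job 1: processing = 5, completes at 5
  Job 2: processing = 7, completes at 12
  Job 3: processing = 12, completes at 24
  Job 4: processing = 13, completes at 37
  Job 5: processing = 15, completes at 52
  Job 6: processing = 15, completes at 67
Sum of completion times = 197
Average completion time = 197/6 = 32.8333

32.8333


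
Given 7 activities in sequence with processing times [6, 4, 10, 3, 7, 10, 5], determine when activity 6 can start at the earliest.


Activity 6 starts after activities 1 through 5 complete.
Predecessor durations: [6, 4, 10, 3, 7]
ES = 6 + 4 + 10 + 3 + 7 = 30

30


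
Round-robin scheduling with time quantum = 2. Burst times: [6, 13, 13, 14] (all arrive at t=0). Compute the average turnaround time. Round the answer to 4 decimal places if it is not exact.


Time quantum = 2
Execution trace:
  J1 runs 2 units, time = 2
  J2 runs 2 units, time = 4
  J3 runs 2 units, time = 6
  J4 runs 2 units, time = 8
  J1 runs 2 units, time = 10
  J2 runs 2 units, time = 12
  J3 runs 2 units, time = 14
  J4 runs 2 units, time = 16
  J1 runs 2 units, time = 18
  J2 runs 2 units, time = 20
  J3 runs 2 units, time = 22
  J4 runs 2 units, time = 24
  J2 runs 2 units, time = 26
  J3 runs 2 units, time = 28
  J4 runs 2 units, time = 30
  J2 runs 2 units, time = 32
  J3 runs 2 units, time = 34
  J4 runs 2 units, time = 36
  J2 runs 2 units, time = 38
  J3 runs 2 units, time = 40
  J4 runs 2 units, time = 42
  J2 runs 1 units, time = 43
  J3 runs 1 units, time = 44
  J4 runs 2 units, time = 46
Finish times: [18, 43, 44, 46]
Average turnaround = 151/4 = 37.75

37.75


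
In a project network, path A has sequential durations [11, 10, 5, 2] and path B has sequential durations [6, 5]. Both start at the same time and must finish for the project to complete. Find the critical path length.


Path A total = 11 + 10 + 5 + 2 = 28
Path B total = 6 + 5 = 11
Critical path = longest path = max(28, 11) = 28

28


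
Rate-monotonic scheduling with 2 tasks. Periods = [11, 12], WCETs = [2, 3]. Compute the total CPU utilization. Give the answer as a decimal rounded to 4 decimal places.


Compute individual utilizations (exact fractions):
  Task 1: C/T = 2/11 (approx. 0.1818)
  Task 2: C/T = 3/12 = 1/4 (approx. 0.25)
Total utilization U = 2/11 + 1/4 = 19/44
Rounded to 4 decimal places: U = 0.4318
RM (Liu & Layland) bound for 2 tasks = 0.828427; compare with U = 19/44 (approx. 0.431818)
U <= bound, so schedulable by RM sufficient condition.

0.4318


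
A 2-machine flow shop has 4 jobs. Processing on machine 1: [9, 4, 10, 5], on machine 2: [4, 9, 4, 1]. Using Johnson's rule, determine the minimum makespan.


Apply Johnson's rule:
  Group 1 (a <= b): [(2, 4, 9)]
  Group 2 (a > b): [(1, 9, 4), (3, 10, 4), (4, 5, 1)]
Optimal job order: [2, 1, 3, 4]
Schedule:
  Job 2: M1 done at 4, M2 done at 13
  Job 1: M1 done at 13, M2 done at 17
  Job 3: M1 done at 23, M2 done at 27
  Job 4: M1 done at 28, M2 done at 29
Makespan = 29

29


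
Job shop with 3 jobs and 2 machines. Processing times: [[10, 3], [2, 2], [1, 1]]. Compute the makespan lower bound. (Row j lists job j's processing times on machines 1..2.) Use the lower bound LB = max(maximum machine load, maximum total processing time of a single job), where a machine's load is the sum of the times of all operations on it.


Machine loads:
  Machine 1: 10 + 2 + 1 = 13
  Machine 2: 3 + 2 + 1 = 6
Max machine load = 13
Job totals:
  Job 1: 13
  Job 2: 4
  Job 3: 2
Max job total = 13
Lower bound = max(13, 13) = 13

13


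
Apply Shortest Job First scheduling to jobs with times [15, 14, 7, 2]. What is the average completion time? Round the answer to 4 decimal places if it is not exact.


SJF order (ascending): [2, 7, 14, 15]
Completion times:
  Job 1: burst=2, C=2
  Job 2: burst=7, C=9
  Job 3: burst=14, C=23
  Job 4: burst=15, C=38
Average completion = 72/4 = 18.0

18.0


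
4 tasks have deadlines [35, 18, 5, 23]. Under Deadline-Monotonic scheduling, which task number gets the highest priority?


Sort tasks by relative deadline (ascending):
  Task 3: deadline = 5
  Task 2: deadline = 18
  Task 4: deadline = 23
  Task 1: deadline = 35
Priority order (highest first): [3, 2, 4, 1]
Highest priority task = 3

3


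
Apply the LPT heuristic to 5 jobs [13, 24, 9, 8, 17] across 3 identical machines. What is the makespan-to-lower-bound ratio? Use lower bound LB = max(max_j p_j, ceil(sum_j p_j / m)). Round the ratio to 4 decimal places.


LPT order: [24, 17, 13, 9, 8]
Machine loads after assignment: [24, 25, 22]
LPT makespan = 25
Lower bound = max(max_job, ceil(total/3)) = max(24, 24) = 24
Ratio = 25 / 24 = 1.0417

1.0417


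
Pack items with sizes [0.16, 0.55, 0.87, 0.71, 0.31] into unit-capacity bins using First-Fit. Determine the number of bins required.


Place items sequentially using First-Fit:
  Item 0.16 -> new Bin 1
  Item 0.55 -> Bin 1 (now 0.71)
  Item 0.87 -> new Bin 2
  Item 0.71 -> new Bin 3
  Item 0.31 -> new Bin 4
Total bins used = 4

4


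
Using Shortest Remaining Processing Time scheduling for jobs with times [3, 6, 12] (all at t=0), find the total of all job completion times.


Since all jobs arrive at t=0, SRPT equals SPT ordering.
SPT order: [3, 6, 12]
Completion times:
  Job 1: p=3, C=3
  Job 2: p=6, C=9
  Job 3: p=12, C=21
Total completion time = 3 + 9 + 21 = 33

33


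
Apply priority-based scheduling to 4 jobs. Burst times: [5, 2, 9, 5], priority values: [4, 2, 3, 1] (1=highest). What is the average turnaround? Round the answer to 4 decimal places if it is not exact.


Sort by priority (ascending = highest first):
Order: [(1, 5), (2, 2), (3, 9), (4, 5)]
Completion times:
  Priority 1, burst=5, C=5
  Priority 2, burst=2, C=7
  Priority 3, burst=9, C=16
  Priority 4, burst=5, C=21
Average turnaround = 49/4 = 12.25

12.25


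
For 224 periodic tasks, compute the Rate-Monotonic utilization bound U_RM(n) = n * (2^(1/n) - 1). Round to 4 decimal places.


Compute 2^(1/224) = 1.0030991997
Subtract 1: 1.0030991997 - 1 = 0.0030991997
Multiply by n: 224 * 0.0030991997 = 0.6942207328
Round to 4 dp: 0.6942

0.6942


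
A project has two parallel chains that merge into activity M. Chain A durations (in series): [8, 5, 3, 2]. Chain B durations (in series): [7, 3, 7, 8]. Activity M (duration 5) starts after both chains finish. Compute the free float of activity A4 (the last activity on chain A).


ES(A4) = sum of predecessors on chain A = 16
EF(A4) = ES + duration = 16 + 2 = 18
Successor of A4 is M. ES(M) = max(sum(A), sum(B)) = max(18, 25) = 25
Free float = ES(successor) - EF(current) = 25 - 18 = 7

7


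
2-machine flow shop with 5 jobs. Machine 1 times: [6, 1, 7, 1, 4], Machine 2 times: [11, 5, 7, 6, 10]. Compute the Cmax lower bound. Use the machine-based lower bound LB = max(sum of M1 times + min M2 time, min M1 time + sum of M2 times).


LB1 = sum(M1 times) + min(M2 times) = 19 + 5 = 24
LB2 = min(M1 times) + sum(M2 times) = 1 + 39 = 40
Lower bound = max(LB1, LB2) = max(24, 40) = 40

40


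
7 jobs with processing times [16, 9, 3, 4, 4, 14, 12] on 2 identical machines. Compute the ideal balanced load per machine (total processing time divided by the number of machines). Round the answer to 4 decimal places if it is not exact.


Total processing time = 16 + 9 + 3 + 4 + 4 + 14 + 12 = 62
Number of machines = 2
Ideal balanced load = 62 / 2 = 31.0

31.0


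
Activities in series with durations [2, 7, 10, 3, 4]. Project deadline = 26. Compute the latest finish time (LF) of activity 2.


LF(activity 2) = deadline - sum of successor durations
Successors: activities 3 through 5 with durations [10, 3, 4]
Sum of successor durations = 17
LF = 26 - 17 = 9

9


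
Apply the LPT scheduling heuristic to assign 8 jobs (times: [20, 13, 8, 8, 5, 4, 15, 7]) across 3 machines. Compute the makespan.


Sort jobs in decreasing order (LPT): [20, 15, 13, 8, 8, 7, 5, 4]
Assign each job to the least loaded machine:
  Machine 1: jobs [20, 7], load = 27
  Machine 2: jobs [15, 8, 4], load = 27
  Machine 3: jobs [13, 8, 5], load = 26
Makespan = max load = 27

27


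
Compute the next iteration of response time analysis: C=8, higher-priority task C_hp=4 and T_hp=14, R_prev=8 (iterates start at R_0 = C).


R_next = C + ceil(R_prev / T_hp) * C_hp
ceil(8 / 14) = ceil(0.5714) = 1
Interference = 1 * 4 = 4
R_next = 8 + 4 = 12

12


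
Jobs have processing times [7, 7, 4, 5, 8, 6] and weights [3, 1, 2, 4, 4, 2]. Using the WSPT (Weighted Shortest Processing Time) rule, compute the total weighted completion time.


Compute p/w ratios and sort ascending (WSPT): [(5, 4), (4, 2), (8, 4), (7, 3), (6, 2), (7, 1)]
Compute weighted completion times:
  Job (p=5,w=4): C=5, w*C=4*5=20
  Job (p=4,w=2): C=9, w*C=2*9=18
  Job (p=8,w=4): C=17, w*C=4*17=68
  Job (p=7,w=3): C=24, w*C=3*24=72
  Job (p=6,w=2): C=30, w*C=2*30=60
  Job (p=7,w=1): C=37, w*C=1*37=37
Total weighted completion time = 275

275


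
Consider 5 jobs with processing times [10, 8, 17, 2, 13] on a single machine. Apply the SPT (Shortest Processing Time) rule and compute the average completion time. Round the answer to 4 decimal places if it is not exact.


Sort jobs by processing time (SPT order): [2, 8, 10, 13, 17]
Compute completion times sequentially:
  Job 1: processing = 2, completes at 2
  Job 2: processing = 8, completes at 10
  Job 3: processing = 10, completes at 20
  Job 4: processing = 13, completes at 33
  Job 5: processing = 17, completes at 50
Sum of completion times = 115
Average completion time = 115/5 = 23.0

23.0


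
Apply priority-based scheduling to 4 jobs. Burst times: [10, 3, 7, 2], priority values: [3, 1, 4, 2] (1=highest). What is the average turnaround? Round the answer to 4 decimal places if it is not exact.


Sort by priority (ascending = highest first):
Order: [(1, 3), (2, 2), (3, 10), (4, 7)]
Completion times:
  Priority 1, burst=3, C=3
  Priority 2, burst=2, C=5
  Priority 3, burst=10, C=15
  Priority 4, burst=7, C=22
Average turnaround = 45/4 = 11.25

11.25


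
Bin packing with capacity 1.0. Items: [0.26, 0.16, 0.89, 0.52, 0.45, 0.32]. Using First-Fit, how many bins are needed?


Place items sequentially using First-Fit:
  Item 0.26 -> new Bin 1
  Item 0.16 -> Bin 1 (now 0.42)
  Item 0.89 -> new Bin 2
  Item 0.52 -> Bin 1 (now 0.94)
  Item 0.45 -> new Bin 3
  Item 0.32 -> Bin 3 (now 0.77)
Total bins used = 3

3


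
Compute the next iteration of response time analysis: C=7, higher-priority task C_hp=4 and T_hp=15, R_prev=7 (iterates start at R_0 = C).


R_next = C + ceil(R_prev / T_hp) * C_hp
ceil(7 / 15) = ceil(0.4667) = 1
Interference = 1 * 4 = 4
R_next = 7 + 4 = 11

11
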